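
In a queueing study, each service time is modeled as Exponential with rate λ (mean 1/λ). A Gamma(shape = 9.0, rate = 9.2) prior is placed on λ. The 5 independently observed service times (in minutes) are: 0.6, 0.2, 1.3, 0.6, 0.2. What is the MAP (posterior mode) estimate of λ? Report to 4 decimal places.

With a Gamma(shape α, rate β) prior on the exponential rate λ, the posterior after n observations with total T = Σxᵢ is Gamma(α+n, β+T).
Sum of observations T = 2.9 minutes; n = 5.
Posterior: Gamma(9.0+5, 9.2+2.9) = Gamma(14.0, 12.1).
Mode = (α−1)/β = 1.0744.

1.0744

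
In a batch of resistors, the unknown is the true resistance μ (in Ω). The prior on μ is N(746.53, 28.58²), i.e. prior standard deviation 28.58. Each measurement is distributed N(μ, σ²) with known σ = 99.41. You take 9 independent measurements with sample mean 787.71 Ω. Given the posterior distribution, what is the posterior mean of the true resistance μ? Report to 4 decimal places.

For Normal data with known variance σ², a Normal(μ₀, σ₀²) prior on μ is conjugate. Posterior precision = 1/σ₀² + n/σ²; posterior mean is the precision-weighted average of μ₀ and x̄.
n·x̄ = 9·787.71 = 7089.39.
σ₀² = 28.58² = 816.8164, σ² = 99.41² = 9882.3481; σ² + n·σ₀² = 9882.3481 + 9·816.8164 = 17233.6957.
Posterior mean = (μ₀/σ₀² + n·x̄/σ²)/(1/σ₀² + n/σ²) = (σ²·μ₀ + σ₀²·n·x̄)/(σ² + n·σ₀²) = (9882.3481·746.53 + 816.8164·7089.39)/17233.6957 = 13168199.345089/17233.6957 = 764.0961.

764.0961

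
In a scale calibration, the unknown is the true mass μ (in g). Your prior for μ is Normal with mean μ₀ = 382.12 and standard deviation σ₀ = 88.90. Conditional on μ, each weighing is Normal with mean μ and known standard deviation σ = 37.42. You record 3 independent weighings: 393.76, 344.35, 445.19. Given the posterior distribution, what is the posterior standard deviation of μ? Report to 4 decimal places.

For Normal data with known variance σ², a Normal(μ₀, σ₀²) prior on μ is conjugate. Posterior precision = 1/σ₀² + n/σ²; posterior mean is the precision-weighted average of μ₀ and x̄.
σ₀² = 88.90² = 7903.21, σ² = 37.42² = 1400.2564; σ² + n·σ₀² = 1400.2564 + 3·7903.21 = 25109.8864.
Posterior precision = 1/σ₀² + n/σ² = 1/7903.21 + 3/1400.2564 = (σ² + n·σ₀²)/(σ₀²σ²) = 25109.8864/(7903.21·1400.2564); posterior variance σₙ² = σ₀²σ²/(σ² + n·σ₀²) = 7903.21·1400.2564/25109.8864 = 440.723634.
Posterior SD = √σₙ² = √(7903.21·1400.2564/25109.8864) = 20.9934.

20.9934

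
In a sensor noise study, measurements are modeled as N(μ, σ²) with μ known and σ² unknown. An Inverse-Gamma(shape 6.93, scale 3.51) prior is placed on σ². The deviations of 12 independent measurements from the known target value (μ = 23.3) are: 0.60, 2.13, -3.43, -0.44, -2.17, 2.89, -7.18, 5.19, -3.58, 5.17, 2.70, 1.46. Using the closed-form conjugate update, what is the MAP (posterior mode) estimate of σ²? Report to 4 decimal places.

With known mean μ and an Inverse-Gamma(α, β) prior on σ², the Normal likelihood is conjugate: posterior is Inv-Gamma(α + n/2, β + Σ(xᵢ−μ)²/2).
Σ(xᵢ−μ)² = (0.60)² + (2.13)² + (-3.43)² + (-0.44)² + (-2.17)² + (2.89)² + (-7.18)² + (5.19)² + (-3.58)² + (5.17)² + (2.70)² + (1.46)² = 157.3718.
Posterior: Inv-Gamma(6.93 + 12/2, 3.51 + 157.3718/2) = Inv-Gamma(12.93, 82.19590).
Mode = β/(α+1) = 82.19590/13.93 = 5.9006.

5.9006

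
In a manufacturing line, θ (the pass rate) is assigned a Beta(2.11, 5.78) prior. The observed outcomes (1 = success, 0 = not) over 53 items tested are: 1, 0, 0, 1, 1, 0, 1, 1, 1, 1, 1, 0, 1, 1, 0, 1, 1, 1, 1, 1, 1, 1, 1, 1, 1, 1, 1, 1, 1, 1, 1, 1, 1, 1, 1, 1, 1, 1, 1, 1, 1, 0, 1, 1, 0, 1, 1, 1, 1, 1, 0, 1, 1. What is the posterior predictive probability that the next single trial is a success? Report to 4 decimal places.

0.7737

The Beta prior is conjugate to a Binomial/Bernoulli likelihood; the update adds successes to α and failures to β.
Posterior: Beta(α+k, β+n−k) = Beta(2.11+45, 5.78+8) = Beta(47.11, 13.78).
For a single future Bernoulli trial, P(success | data) = α/(α+β) = 0.7737.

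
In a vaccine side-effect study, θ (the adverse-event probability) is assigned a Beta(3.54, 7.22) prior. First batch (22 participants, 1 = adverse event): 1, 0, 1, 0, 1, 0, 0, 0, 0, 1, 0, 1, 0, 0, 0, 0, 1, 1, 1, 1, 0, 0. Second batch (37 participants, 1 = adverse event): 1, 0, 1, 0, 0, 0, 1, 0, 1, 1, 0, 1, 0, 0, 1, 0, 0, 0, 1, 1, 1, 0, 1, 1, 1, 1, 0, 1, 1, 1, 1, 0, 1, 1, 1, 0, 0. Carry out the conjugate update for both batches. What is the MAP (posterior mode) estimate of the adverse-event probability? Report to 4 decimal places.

0.4802

The Beta prior is conjugate to a Binomial/Bernoulli likelihood; the update adds successes to α and failures to β.
After batch 1: Beta(3.54+9, 7.22+13) = Beta(12.54, 20.22).
After batch 2: Beta(12.54+21, 20.22+16) = Beta(33.54, 36.22).
Mode of Beta(a,b) for a,b>1 is (a−1)/(a+b−2) = 32.54/67.76 = 0.4802.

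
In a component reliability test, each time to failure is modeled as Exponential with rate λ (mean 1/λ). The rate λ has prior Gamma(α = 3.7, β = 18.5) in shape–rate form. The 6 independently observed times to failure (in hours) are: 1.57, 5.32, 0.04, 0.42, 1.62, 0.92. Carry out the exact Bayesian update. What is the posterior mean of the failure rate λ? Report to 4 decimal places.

With a Gamma(shape α, rate β) prior on the exponential rate λ, the posterior after n observations with total T = Σxᵢ is Gamma(α+n, β+T).
Sum of observations T = 9.89 hours; n = 6.
Posterior: Gamma(3.7+6, 18.5+9.89) = Gamma(9.7, 28.39).
Posterior mean of λ = α/β = 9.7/28.39 = 0.3417.

0.3417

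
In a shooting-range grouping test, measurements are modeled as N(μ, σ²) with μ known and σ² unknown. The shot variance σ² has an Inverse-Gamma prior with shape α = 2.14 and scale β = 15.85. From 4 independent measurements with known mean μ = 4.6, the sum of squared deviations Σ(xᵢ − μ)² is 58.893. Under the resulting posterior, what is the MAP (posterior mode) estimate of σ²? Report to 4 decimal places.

8.8125

With known mean μ and an Inverse-Gamma(α, β) prior on σ², the Normal likelihood is conjugate: posterior is Inv-Gamma(α + n/2, β + Σ(xᵢ−μ)²/2).
Posterior: Inv-Gamma(2.14 + 4/2, 15.85 + 58.893/2) = Inv-Gamma(4.14, 45.2965).
Mode = β/(α+1) = 45.2965/5.14 = 8.8125.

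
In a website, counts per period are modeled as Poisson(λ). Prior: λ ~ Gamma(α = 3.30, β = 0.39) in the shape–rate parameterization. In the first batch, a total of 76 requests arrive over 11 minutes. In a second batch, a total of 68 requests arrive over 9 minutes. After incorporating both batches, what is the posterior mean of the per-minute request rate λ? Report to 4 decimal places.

7.2241

With a Gamma(shape α, rate β) prior, the Poisson likelihood is conjugate: the posterior is Gamma(α + ΣXᵢ, β + n).
After batch 1: Gamma(α+S, β+n) = Gamma(3.30+76, 0.39+11) = Gamma(79.30, 11.39).
After batch 2: Gamma(α+S, β+n) = Gamma(79.30+68, 11.39+9) = Gamma(147.30, 20.39).
Posterior mean = α/β = 147.30/20.39 = 7.2241.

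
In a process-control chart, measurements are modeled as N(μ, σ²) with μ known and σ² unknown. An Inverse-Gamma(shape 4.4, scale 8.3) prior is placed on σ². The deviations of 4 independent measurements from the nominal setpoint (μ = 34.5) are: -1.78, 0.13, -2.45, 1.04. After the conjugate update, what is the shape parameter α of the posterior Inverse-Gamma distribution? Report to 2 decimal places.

With known mean μ and an Inverse-Gamma(α, β) prior on σ², the Normal likelihood is conjugate: posterior is Inv-Gamma(α + n/2, β + Σ(xᵢ−μ)²/2).
Σ(xᵢ−μ)² = (-1.78)² + (0.13)² + (-2.45)² + (1.04)² = 10.2694.
Posterior: Inv-Gamma(4.4 + 4/2, 8.3 + 10.2694/2) = Inv-Gamma(6.40, 13.43470).
Posterior α = 6.40.

6.40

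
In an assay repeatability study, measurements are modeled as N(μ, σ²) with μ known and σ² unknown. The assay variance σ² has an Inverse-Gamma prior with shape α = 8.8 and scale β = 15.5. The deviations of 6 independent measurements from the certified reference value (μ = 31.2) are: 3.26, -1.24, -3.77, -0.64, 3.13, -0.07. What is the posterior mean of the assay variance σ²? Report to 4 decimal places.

With known mean μ and an Inverse-Gamma(α, β) prior on σ², the Normal likelihood is conjugate: posterior is Inv-Gamma(α + n/2, β + Σ(xᵢ−μ)²/2).
Σ(xᵢ−μ)² = (3.26)² + (-1.24)² + (-3.77)² + (-0.64)² + (3.13)² + (-0.07)² = 36.5895.
Posterior: Inv-Gamma(8.8 + 6/2, 15.5 + 36.5895/2) = Inv-Gamma(11.80, 33.79475).
E[σ²|data] = β/(α−1) = 33.79475/10.80 = 3.1291.

3.1291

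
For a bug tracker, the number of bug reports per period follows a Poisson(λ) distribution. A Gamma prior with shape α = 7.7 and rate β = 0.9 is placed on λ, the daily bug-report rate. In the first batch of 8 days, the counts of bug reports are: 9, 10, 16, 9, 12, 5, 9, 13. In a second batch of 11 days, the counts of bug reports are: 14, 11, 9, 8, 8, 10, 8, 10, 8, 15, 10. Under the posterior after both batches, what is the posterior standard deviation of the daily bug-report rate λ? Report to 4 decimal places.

With a Gamma(shape α, rate β) prior, the Poisson likelihood is conjugate: the posterior is Gamma(α + ΣXᵢ, β + n).
Batch 1: sum of counts S = 83 over n = 8 days.
After batch 1: Gamma(α+S, β+n) = Gamma(7.7+83, 0.9+8) = Gamma(90.7, 8.9).
Batch 2: sum of counts S = 111 over n = 11 days.
After batch 2: Gamma(α+S, β+n) = Gamma(90.7+111, 8.9+11) = Gamma(201.7, 19.9).
SD = √α/β = √201.7/19.9 = 0.7137.

0.7137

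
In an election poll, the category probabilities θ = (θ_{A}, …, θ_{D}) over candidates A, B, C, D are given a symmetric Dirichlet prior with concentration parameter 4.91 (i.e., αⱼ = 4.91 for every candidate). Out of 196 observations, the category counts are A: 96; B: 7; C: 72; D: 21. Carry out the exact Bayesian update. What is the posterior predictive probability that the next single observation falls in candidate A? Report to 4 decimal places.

0.4680

The Dirichlet prior is conjugate to the Multinomial likelihood: each posterior αⱼ = prior αⱼ + observed count nⱼ.
Posterior concentration: (100.91, 11.91, 76.91, 25.91), total = 215.64.
P(next = A | data) = α_{A}/Σα = 0.4680.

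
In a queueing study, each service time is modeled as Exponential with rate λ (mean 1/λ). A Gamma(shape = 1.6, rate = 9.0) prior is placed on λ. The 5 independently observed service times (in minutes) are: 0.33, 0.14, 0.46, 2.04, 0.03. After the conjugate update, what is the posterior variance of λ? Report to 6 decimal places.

With a Gamma(shape α, rate β) prior on the exponential rate λ, the posterior after n observations with total T = Σxᵢ is Gamma(α+n, β+T).
Sum of observations T = 3.00 minutes; n = 5.
Posterior: Gamma(1.6+5, 9.0+3.00) = Gamma(6.6, 12.00).
Var = α/β² = 0.045833.

0.045833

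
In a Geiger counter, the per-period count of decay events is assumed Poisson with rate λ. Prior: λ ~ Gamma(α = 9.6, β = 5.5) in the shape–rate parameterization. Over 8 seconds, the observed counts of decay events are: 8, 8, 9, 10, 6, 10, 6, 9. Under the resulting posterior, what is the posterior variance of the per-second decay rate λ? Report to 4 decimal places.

With a Gamma(shape α, rate β) prior, the Poisson likelihood is conjugate: the posterior is Gamma(α + ΣXᵢ, β + n).
Sum of counts S = 66 over n = 8 seconds.
Posterior: Gamma(α+S, β+n) = Gamma(9.6+66, 5.5+8) = Gamma(75.6, 13.5).
Var = α/β² = 75.6/13.5² = 0.4148.

0.4148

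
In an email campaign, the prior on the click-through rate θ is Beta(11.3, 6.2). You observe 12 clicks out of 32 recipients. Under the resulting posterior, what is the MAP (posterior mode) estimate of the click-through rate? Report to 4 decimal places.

0.4695

The Beta prior is conjugate to a Binomial/Bernoulli likelihood; the update adds successes to α and failures to β.
Posterior: Beta(α+k, β+n−k) = Beta(11.3+12, 6.2+20) = Beta(23.3, 26.2).
Mode of Beta(a,b) for a,b>1 is (a−1)/(a+b−2) = 22.3/47.5 = 0.4695.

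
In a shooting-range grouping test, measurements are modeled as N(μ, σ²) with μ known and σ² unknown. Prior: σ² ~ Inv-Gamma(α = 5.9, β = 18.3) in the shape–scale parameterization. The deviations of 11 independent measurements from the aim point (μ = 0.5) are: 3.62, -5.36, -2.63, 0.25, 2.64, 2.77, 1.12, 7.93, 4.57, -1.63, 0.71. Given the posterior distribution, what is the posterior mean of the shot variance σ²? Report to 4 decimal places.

9.0501

With known mean μ and an Inverse-Gamma(α, β) prior on σ², the Normal likelihood is conjugate: posterior is Inv-Gamma(α + n/2, β + Σ(xᵢ−μ)²/2).
Σ(xᵢ−μ)² = (3.62)² + (-5.36)² + (-2.63)² + (0.25)² + (2.64)² + (2.77)² + (1.12)² + (7.93)² + (4.57)² + (-1.63)² + (0.71)² = 151.6411.
Posterior: Inv-Gamma(5.9 + 11/2, 18.3 + 151.6411/2) = Inv-Gamma(11.40, 94.12055).
E[σ²|data] = β/(α−1) = 94.12055/10.40 = 9.0501.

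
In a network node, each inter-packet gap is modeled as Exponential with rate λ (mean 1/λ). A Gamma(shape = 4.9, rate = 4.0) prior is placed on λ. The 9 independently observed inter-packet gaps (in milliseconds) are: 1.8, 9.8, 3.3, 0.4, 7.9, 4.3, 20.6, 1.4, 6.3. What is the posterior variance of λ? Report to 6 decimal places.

With a Gamma(shape α, rate β) prior on the exponential rate λ, the posterior after n observations with total T = Σxᵢ is Gamma(α+n, β+T).
Sum of observations T = 55.8 milliseconds; n = 9.
Posterior: Gamma(4.9+9, 4.0+55.8) = Gamma(13.9, 59.8).
Var = α/β² = 0.003887.

0.003887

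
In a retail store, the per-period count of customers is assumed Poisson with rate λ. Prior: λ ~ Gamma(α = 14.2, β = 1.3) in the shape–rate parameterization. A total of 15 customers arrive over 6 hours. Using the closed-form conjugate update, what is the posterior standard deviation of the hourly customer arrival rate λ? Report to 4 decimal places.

0.7402

With a Gamma(shape α, rate β) prior, the Poisson likelihood is conjugate: the posterior is Gamma(α + ΣXᵢ, β + n).
Posterior: Gamma(α+S, β+n) = Gamma(14.2+15, 1.3+6) = Gamma(29.2, 7.3).
SD = √α/β = √29.2/7.3 = 0.7402.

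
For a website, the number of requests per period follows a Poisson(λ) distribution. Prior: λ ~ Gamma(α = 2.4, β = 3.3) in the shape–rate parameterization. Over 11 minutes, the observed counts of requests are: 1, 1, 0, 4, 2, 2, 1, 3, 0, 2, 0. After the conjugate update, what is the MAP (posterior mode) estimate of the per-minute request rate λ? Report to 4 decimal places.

1.2168

With a Gamma(shape α, rate β) prior, the Poisson likelihood is conjugate: the posterior is Gamma(α + ΣXᵢ, β + n).
Sum of counts S = 16 over n = 11 minutes.
Posterior: Gamma(α+S, β+n) = Gamma(2.4+16, 3.3+11) = Gamma(18.4, 14.3).
Mode of Gamma(α,β) for α≥1 is (α−1)/β = 17.4/14.3 = 1.2168.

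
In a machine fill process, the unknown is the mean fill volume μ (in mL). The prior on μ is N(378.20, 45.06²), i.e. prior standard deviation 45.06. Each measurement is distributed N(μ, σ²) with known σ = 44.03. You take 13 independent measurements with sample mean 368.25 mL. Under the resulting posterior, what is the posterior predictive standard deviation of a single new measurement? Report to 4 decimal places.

For Normal data with known variance σ², a Normal(μ₀, σ₀²) prior on μ is conjugate. Posterior precision = 1/σ₀² + n/σ²; posterior mean is the precision-weighted average of μ₀ and x̄.
σ₀² = 45.06² = 2030.4036, σ² = 44.03² = 1938.6409; σ² + n·σ₀² = 1938.6409 + 13·2030.4036 = 28333.8877.
Posterior precision = 1/σ₀² + n/σ² = 1/2030.4036 + 13/1938.6409 = (σ² + n·σ₀²)/(σ₀²σ²) = 28333.8877/(2030.4036·1938.6409); posterior variance σₙ² = σ₀²σ²/(σ² + n·σ₀²) = 2030.4036·1938.6409/28333.8877 = 138.922816.
Predictive variance for one new observation = σₙ² + σ² = 2030.4036·1938.6409/28333.8877 + 1938.6409 = σ²·(σ₀² + 28333.8877)/28333.8877 = 1938.6409·30364.2913/28333.8877 = 2077.563716; SD = √(1938.6409·30364.2913/28333.8877) = 45.5803.

45.5803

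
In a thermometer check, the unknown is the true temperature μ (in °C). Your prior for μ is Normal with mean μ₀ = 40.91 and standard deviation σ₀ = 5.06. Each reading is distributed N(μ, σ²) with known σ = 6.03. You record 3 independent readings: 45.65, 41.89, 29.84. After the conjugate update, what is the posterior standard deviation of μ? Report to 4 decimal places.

2.8681

For Normal data with known variance σ², a Normal(μ₀, σ₀²) prior on μ is conjugate. Posterior precision = 1/σ₀² + n/σ²; posterior mean is the precision-weighted average of μ₀ and x̄.
σ₀² = 5.06² = 25.6036, σ² = 6.03² = 36.3609; σ² + n·σ₀² = 36.3609 + 3·25.6036 = 113.1717.
Posterior precision = 1/σ₀² + n/σ² = 1/25.6036 + 3/36.3609 = (σ² + n·σ₀²)/(σ₀²σ²) = 113.1717/(25.6036·36.3609); posterior variance σₙ² = σ₀²σ²/(σ² + n·σ₀²) = 25.6036·36.3609/113.1717 = 8.226173.
Posterior SD = √σₙ² = √(25.6036·36.3609/113.1717) = 2.8681.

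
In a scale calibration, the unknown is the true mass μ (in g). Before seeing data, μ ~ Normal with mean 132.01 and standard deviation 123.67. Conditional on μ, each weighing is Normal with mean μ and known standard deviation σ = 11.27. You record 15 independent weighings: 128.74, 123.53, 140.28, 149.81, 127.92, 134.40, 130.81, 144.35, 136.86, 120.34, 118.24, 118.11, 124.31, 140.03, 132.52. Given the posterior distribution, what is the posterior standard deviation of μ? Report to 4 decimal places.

For Normal data with known variance σ², a Normal(μ₀, σ₀²) prior on μ is conjugate. Posterior precision = 1/σ₀² + n/σ²; posterior mean is the precision-weighted average of μ₀ and x̄.
σ₀² = 123.67² = 15294.2689, σ² = 11.27² = 127.0129; σ² + n·σ₀² = 127.0129 + 15·15294.2689 = 229541.0464.
Posterior precision = 1/σ₀² + n/σ² = 1/15294.2689 + 15/127.0129 = (σ² + n·σ₀²)/(σ₀²σ²) = 229541.0464/(15294.2689·127.0129); posterior variance σₙ² = σ₀²σ²/(σ² + n·σ₀²) = 15294.2689·127.0129/229541.0464 = 8.462841.
Posterior SD = √σₙ² = √(15294.2689·127.0129/229541.0464) = 2.9091.

2.9091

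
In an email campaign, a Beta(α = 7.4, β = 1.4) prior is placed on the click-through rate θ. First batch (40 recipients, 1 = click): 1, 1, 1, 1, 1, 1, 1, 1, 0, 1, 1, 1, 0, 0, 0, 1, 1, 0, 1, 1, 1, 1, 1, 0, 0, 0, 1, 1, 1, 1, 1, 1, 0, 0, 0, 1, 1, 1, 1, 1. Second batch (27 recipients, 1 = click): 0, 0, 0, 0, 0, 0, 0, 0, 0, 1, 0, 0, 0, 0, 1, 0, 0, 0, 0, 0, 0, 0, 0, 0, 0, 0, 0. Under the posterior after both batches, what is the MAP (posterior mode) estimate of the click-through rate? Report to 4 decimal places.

0.5068

The Beta prior is conjugate to a Binomial/Bernoulli likelihood; the update adds successes to α and failures to β.
After batch 1: Beta(7.4+29, 1.4+11) = Beta(36.4, 12.4).
After batch 2: Beta(36.4+2, 12.4+25) = Beta(38.4, 37.4).
Mode of Beta(a,b) for a,b>1 is (a−1)/(a+b−2) = 37.4/73.8 = 0.5068.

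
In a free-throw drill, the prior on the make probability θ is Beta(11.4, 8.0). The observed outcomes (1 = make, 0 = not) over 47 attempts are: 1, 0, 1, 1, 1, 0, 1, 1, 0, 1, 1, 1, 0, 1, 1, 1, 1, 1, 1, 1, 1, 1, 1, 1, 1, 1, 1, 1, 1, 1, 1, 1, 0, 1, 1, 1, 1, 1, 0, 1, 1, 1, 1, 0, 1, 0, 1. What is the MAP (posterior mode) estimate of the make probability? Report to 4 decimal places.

0.7671

The Beta prior is conjugate to a Binomial/Bernoulli likelihood; the update adds successes to α and failures to β.
Posterior: Beta(α+k, β+n−k) = Beta(11.4+39, 8.0+8) = Beta(50.4, 16.0).
Mode of Beta(a,b) for a,b>1 is (a−1)/(a+b−2) = 49.4/64.4 = 0.7671.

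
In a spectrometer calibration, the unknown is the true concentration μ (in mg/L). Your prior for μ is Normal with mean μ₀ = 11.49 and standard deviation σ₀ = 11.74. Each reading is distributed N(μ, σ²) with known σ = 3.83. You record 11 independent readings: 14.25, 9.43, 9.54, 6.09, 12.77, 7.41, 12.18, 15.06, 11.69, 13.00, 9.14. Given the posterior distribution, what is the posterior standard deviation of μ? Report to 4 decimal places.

For Normal data with known variance σ², a Normal(μ₀, σ₀²) prior on μ is conjugate. Posterior precision = 1/σ₀² + n/σ²; posterior mean is the precision-weighted average of μ₀ and x̄.
σ₀² = 11.74² = 137.8276, σ² = 3.83² = 14.6689; σ² + n·σ₀² = 14.6689 + 11·137.8276 = 1530.7725.
Posterior precision = 1/σ₀² + n/σ² = 1/137.8276 + 11/14.6689 = (σ² + n·σ₀²)/(σ₀²σ²) = 1530.7725/(137.8276·14.6689); posterior variance σₙ² = σ₀²σ²/(σ² + n·σ₀²) = 137.8276·14.6689/1530.7725 = 1.320758.
Posterior SD = √σₙ² = √(137.8276·14.6689/1530.7725) = 1.1492.

1.1492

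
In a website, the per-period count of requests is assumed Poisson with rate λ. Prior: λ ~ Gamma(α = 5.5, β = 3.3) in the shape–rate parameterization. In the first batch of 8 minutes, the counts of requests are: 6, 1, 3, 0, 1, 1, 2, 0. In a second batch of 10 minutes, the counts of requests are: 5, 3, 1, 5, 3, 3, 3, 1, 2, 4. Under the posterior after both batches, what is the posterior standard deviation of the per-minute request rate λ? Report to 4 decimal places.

0.3303

With a Gamma(shape α, rate β) prior, the Poisson likelihood is conjugate: the posterior is Gamma(α + ΣXᵢ, β + n).
Batch 1: sum of counts S = 14 over n = 8 minutes.
After batch 1: Gamma(α+S, β+n) = Gamma(5.5+14, 3.3+8) = Gamma(19.5, 11.3).
Batch 2: sum of counts S = 30 over n = 10 minutes.
After batch 2: Gamma(α+S, β+n) = Gamma(19.5+30, 11.3+10) = Gamma(49.5, 21.3).
SD = √α/β = √49.5/21.3 = 0.3303.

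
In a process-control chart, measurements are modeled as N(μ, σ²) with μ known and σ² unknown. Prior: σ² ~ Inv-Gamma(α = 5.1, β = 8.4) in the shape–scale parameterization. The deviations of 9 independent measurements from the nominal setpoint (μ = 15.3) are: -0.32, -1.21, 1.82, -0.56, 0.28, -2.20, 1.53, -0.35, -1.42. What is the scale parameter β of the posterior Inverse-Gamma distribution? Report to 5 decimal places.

15.69535

With known mean μ and an Inverse-Gamma(α, β) prior on σ², the Normal likelihood is conjugate: posterior is Inv-Gamma(α + n/2, β + Σ(xᵢ−μ)²/2).
Σ(xᵢ−μ)² = (-0.32)² + (-1.21)² + (1.82)² + (-0.56)² + (0.28)² + (-2.20)² + (1.53)² + (-0.35)² + (-1.42)² = 14.5907.
Posterior: Inv-Gamma(5.1 + 9/2, 8.4 + 14.5907/2) = Inv-Gamma(9.60, 15.69535).
Posterior β = 15.69535.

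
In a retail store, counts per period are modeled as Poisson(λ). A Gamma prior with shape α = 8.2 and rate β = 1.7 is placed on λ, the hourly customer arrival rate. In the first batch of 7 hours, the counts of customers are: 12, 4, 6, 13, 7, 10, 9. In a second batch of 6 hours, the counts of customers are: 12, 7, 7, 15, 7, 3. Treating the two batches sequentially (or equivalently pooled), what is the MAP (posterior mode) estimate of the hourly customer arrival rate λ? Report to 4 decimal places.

8.1088

With a Gamma(shape α, rate β) prior, the Poisson likelihood is conjugate: the posterior is Gamma(α + ΣXᵢ, β + n).
Batch 1: sum of counts S = 61 over n = 7 hours.
After batch 1: Gamma(α+S, β+n) = Gamma(8.2+61, 1.7+7) = Gamma(69.2, 8.7).
Batch 2: sum of counts S = 51 over n = 6 hours.
After batch 2: Gamma(α+S, β+n) = Gamma(69.2+51, 8.7+6) = Gamma(120.2, 14.7).
Mode of Gamma(α,β) for α≥1 is (α−1)/β = 119.2/14.7 = 8.1088.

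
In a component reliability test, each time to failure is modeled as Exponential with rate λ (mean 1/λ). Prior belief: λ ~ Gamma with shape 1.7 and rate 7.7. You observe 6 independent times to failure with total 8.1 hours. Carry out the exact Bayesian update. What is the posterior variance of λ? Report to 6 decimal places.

0.030844

With a Gamma(shape α, rate β) prior on the exponential rate λ, the posterior after n observations with total T = Σxᵢ is Gamma(α+n, β+T).
Posterior: Gamma(1.7+6, 7.7+8.1) = Gamma(7.7, 15.8).
Var = α/β² = 0.030844.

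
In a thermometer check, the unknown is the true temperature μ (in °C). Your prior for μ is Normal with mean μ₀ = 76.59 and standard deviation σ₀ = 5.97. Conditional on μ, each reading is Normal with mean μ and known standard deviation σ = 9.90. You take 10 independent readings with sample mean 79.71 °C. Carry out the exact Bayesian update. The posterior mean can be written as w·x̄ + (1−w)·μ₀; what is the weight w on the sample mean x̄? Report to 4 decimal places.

For Normal data with known variance σ², a Normal(μ₀, σ₀²) prior on μ is conjugate. Posterior precision = 1/σ₀² + n/σ²; posterior mean is the precision-weighted average of μ₀ and x̄.
σ₀² = 5.97² = 35.6409, σ² = 9.90² = 98.01. Prior precision 1/σ₀² = 1/35.6409; data precision n/σ² = 10/98.01.
w = (n/σ²)/(1/σ₀² + n/σ²) = n·σ₀²/(σ² + n·σ₀²) = 10·35.6409/(98.01 + 10·35.6409) = 356.409/454.419 = 0.7843.

0.7843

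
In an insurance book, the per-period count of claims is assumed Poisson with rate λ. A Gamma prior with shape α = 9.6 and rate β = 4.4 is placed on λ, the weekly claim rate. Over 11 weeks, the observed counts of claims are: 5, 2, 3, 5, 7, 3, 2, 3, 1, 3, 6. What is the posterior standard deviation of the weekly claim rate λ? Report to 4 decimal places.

0.4573

With a Gamma(shape α, rate β) prior, the Poisson likelihood is conjugate: the posterior is Gamma(α + ΣXᵢ, β + n).
Sum of counts S = 40 over n = 11 weeks.
Posterior: Gamma(α+S, β+n) = Gamma(9.6+40, 4.4+11) = Gamma(49.6, 15.4).
SD = √α/β = √49.6/15.4 = 0.4573.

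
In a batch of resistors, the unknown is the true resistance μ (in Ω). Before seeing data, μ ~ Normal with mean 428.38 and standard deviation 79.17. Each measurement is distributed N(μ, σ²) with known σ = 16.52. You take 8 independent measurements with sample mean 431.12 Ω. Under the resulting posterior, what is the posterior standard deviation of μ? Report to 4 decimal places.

5.8249

For Normal data with known variance σ², a Normal(μ₀, σ₀²) prior on μ is conjugate. Posterior precision = 1/σ₀² + n/σ²; posterior mean is the precision-weighted average of μ₀ and x̄.
σ₀² = 79.17² = 6267.8889, σ² = 16.52² = 272.9104; σ² + n·σ₀² = 272.9104 + 8·6267.8889 = 50416.0216.
Posterior precision = 1/σ₀² + n/σ² = 1/6267.8889 + 8/272.9104 = (σ² + n·σ₀²)/(σ₀²σ²) = 50416.0216/(6267.8889·272.9104); posterior variance σₙ² = σ₀²σ²/(σ² + n·σ₀²) = 6267.8889·272.9104/50416.0216 = 33.929136.
Posterior SD = √σₙ² = √(6267.8889·272.9104/50416.0216) = 5.8249.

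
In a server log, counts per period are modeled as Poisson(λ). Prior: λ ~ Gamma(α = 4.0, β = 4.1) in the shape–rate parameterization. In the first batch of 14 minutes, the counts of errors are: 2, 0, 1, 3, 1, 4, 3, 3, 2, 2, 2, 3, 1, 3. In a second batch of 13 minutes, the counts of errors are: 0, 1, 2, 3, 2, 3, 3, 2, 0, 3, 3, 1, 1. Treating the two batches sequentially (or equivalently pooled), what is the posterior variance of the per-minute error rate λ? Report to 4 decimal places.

0.0600

With a Gamma(shape α, rate β) prior, the Poisson likelihood is conjugate: the posterior is Gamma(α + ΣXᵢ, β + n).
Batch 1: sum of counts S = 30 over n = 14 minutes.
After batch 1: Gamma(α+S, β+n) = Gamma(4.0+30, 4.1+14) = Gamma(34.0, 18.1).
Batch 2: sum of counts S = 24 over n = 13 minutes.
After batch 2: Gamma(α+S, β+n) = Gamma(34.0+24, 18.1+13) = Gamma(58.0, 31.1).
Var = α/β² = 58.0/31.1² = 0.0600.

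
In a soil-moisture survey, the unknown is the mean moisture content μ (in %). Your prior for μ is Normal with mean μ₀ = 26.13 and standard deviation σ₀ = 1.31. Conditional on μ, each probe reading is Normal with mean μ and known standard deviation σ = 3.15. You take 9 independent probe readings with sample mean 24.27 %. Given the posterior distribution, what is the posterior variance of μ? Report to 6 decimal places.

0.671255

For Normal data with known variance σ², a Normal(μ₀, σ₀²) prior on μ is conjugate. Posterior precision = 1/σ₀² + n/σ²; posterior mean is the precision-weighted average of μ₀ and x̄.
σ₀² = 1.31² = 1.7161, σ² = 3.15² = 9.9225; σ² + n·σ₀² = 9.9225 + 9·1.7161 = 25.3674.
Posterior precision = 1/σ₀² + n/σ² = 1/1.7161 + 9/9.9225 = (σ² + n·σ₀²)/(σ₀²σ²) = 25.3674/(1.7161·9.9225); posterior variance σₙ² = σ₀²σ²/(σ² + n·σ₀²) = 1.7161·9.9225/25.3674 = 0.671255.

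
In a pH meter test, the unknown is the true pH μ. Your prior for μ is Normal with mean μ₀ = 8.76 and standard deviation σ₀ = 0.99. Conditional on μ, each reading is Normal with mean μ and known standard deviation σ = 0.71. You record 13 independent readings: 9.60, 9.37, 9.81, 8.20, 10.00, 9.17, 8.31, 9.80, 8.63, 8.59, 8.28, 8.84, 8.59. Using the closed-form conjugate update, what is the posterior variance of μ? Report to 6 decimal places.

0.037301

For Normal data with known variance σ², a Normal(μ₀, σ₀²) prior on μ is conjugate. Posterior precision = 1/σ₀² + n/σ²; posterior mean is the precision-weighted average of μ₀ and x̄.
σ₀² = 0.99² = 0.9801, σ² = 0.71² = 0.5041; σ² + n·σ₀² = 0.5041 + 13·0.9801 = 13.2454.
Posterior precision = 1/σ₀² + n/σ² = 1/0.9801 + 13/0.5041 = (σ² + n·σ₀²)/(σ₀²σ²) = 13.2454/(0.9801·0.5041); posterior variance σₙ² = σ₀²σ²/(σ² + n·σ₀²) = 0.9801·0.5041/13.2454 = 0.037301.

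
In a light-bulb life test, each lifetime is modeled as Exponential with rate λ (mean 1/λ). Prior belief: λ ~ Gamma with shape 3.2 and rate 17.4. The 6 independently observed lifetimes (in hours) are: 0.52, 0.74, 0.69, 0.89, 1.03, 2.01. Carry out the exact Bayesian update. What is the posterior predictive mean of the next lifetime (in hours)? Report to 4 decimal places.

2.8390

With a Gamma(shape α, rate β) prior on the exponential rate λ, the posterior after n observations with total T = Σxᵢ is Gamma(α+n, β+T).
Sum of observations T = 5.88 hours; n = 6.
Posterior: Gamma(3.2+6, 17.4+5.88) = Gamma(9.2, 23.28).
The predictive distribution for the next observation is Lomax; its mean is β/(α−1) = 23.28/8.2 = 2.8390.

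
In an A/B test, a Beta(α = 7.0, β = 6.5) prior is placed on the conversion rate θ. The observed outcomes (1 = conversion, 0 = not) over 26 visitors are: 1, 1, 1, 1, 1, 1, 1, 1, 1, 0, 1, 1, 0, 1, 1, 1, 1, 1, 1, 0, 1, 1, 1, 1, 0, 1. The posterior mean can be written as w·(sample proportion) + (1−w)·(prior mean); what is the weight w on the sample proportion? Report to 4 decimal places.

0.6582

The Beta prior is conjugate to a Binomial/Bernoulli likelihood; the update adds successes to α and failures to β.
Posterior mean = (α₀+k)/(α₀+β₀+n) = [n/(α₀+β₀+n)]·(k/n) + [(α₀+β₀)/(α₀+β₀+n)]·α₀/(α₀+β₀), so only n and the prior enter the weight.
The weight on the data is w = n/(α₀+β₀+n) = 26/(7.0+6.5+26) = 26/39.5 = 0.6582.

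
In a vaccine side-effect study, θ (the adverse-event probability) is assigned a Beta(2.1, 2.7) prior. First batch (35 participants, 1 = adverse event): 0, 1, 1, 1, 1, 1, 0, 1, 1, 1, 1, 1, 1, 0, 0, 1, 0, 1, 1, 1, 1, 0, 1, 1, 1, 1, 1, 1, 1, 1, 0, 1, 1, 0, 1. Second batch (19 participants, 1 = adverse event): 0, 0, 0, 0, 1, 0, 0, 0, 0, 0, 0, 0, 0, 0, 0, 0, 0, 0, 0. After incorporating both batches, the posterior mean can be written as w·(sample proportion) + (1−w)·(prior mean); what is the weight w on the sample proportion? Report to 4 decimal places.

The Beta prior is conjugate to a Binomial/Bernoulli likelihood; the update adds successes to α and failures to β.
Total number of participants: n = 35 + 19 = 54.
Posterior mean = (α₀+k)/(α₀+β₀+n) = [n/(α₀+β₀+n)]·(k/n) + [(α₀+β₀)/(α₀+β₀+n)]·α₀/(α₀+β₀), so only n and the prior enter the weight.
The weight on the data is w = n/(α₀+β₀+n) = 54/(2.1+2.7+54) = 54/58.8 = 0.9184.

0.9184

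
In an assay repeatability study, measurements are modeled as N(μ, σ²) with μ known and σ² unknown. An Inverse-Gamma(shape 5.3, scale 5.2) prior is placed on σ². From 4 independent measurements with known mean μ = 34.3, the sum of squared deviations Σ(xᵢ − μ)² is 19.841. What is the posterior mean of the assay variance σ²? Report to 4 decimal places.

With known mean μ and an Inverse-Gamma(α, β) prior on σ², the Normal likelihood is conjugate: posterior is Inv-Gamma(α + n/2, β + Σ(xᵢ−μ)²/2).
Posterior: Inv-Gamma(5.3 + 4/2, 5.2 + 19.841/2) = Inv-Gamma(7.30, 15.1205).
E[σ²|data] = β/(α−1) = 15.1205/6.30 = 2.4001.

2.4001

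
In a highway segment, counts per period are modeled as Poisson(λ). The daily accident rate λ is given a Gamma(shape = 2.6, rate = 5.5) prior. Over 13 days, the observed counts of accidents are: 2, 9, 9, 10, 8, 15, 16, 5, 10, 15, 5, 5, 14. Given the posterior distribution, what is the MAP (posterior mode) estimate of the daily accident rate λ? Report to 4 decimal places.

With a Gamma(shape α, rate β) prior, the Poisson likelihood is conjugate: the posterior is Gamma(α + ΣXᵢ, β + n).
Sum of counts S = 123 over n = 13 days.
Posterior: Gamma(α+S, β+n) = Gamma(2.6+123, 5.5+13) = Gamma(125.6, 18.5).
Mode of Gamma(α,β) for α≥1 is (α−1)/β = 124.6/18.5 = 6.7351.

6.7351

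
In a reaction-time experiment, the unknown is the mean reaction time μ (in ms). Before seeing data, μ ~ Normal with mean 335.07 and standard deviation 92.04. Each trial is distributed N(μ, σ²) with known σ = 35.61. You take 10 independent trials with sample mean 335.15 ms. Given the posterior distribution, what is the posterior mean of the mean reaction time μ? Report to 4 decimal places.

For Normal data with known variance σ², a Normal(μ₀, σ₀²) prior on μ is conjugate. Posterior precision = 1/σ₀² + n/σ²; posterior mean is the precision-weighted average of μ₀ and x̄.
n·x̄ = 10·335.15 = 3351.5.
σ₀² = 92.04² = 8471.3616, σ² = 35.61² = 1268.0721; σ² + n·σ₀² = 1268.0721 + 10·8471.3616 = 85981.6881.
Posterior mean = (μ₀/σ₀² + n·x̄/σ²)/(1/σ₀² + n/σ²) = (σ²·μ₀ + σ₀²·n·x̄)/(σ² + n·σ₀²) = (1268.0721·335.07 + 8471.3616·3351.5)/85981.6881 = 28816661.320947/85981.6881 = 335.1488.

335.1488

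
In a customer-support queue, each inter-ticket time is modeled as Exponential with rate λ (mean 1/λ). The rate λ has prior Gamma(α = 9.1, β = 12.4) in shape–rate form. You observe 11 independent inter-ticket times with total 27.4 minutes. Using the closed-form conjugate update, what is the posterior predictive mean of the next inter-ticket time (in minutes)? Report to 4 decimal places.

2.0838

With a Gamma(shape α, rate β) prior on the exponential rate λ, the posterior after n observations with total T = Σxᵢ is Gamma(α+n, β+T).
Posterior: Gamma(9.1+11, 12.4+27.4) = Gamma(20.1, 39.8).
The predictive distribution for the next observation is Lomax; its mean is β/(α−1) = 39.8/19.1 = 2.0838.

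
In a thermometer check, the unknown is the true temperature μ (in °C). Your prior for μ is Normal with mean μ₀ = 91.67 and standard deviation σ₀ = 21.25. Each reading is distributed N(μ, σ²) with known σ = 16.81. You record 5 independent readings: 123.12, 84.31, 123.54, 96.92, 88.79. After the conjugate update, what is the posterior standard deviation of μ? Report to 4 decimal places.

7.0872

For Normal data with known variance σ², a Normal(μ₀, σ₀²) prior on μ is conjugate. Posterior precision = 1/σ₀² + n/σ²; posterior mean is the precision-weighted average of μ₀ and x̄.
σ₀² = 21.25² = 451.5625, σ² = 16.81² = 282.5761; σ² + n·σ₀² = 282.5761 + 5·451.5625 = 2540.3886.
Posterior precision = 1/σ₀² + n/σ² = 1/451.5625 + 5/282.5761 = (σ² + n·σ₀²)/(σ₀²σ²) = 2540.3886/(451.5625·282.5761); posterior variance σₙ² = σ₀²σ²/(σ² + n·σ₀²) = 451.5625·282.5761/2540.3886 = 50.228839.
Posterior SD = √σₙ² = √(451.5625·282.5761/2540.3886) = 7.0872.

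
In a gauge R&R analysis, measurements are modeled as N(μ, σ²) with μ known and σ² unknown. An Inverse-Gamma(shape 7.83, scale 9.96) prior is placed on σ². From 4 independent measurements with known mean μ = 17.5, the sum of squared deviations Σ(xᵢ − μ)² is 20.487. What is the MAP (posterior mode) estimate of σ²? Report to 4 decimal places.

1.8655

With known mean μ and an Inverse-Gamma(α, β) prior on σ², the Normal likelihood is conjugate: posterior is Inv-Gamma(α + n/2, β + Σ(xᵢ−μ)²/2).
Posterior: Inv-Gamma(7.83 + 4/2, 9.96 + 20.487/2) = Inv-Gamma(9.83, 20.2035).
Mode = β/(α+1) = 20.2035/10.83 = 1.8655.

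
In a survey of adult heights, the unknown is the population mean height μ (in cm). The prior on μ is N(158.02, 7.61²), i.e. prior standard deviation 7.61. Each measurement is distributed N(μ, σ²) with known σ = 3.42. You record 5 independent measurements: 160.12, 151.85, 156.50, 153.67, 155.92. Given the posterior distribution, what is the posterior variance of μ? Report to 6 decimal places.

2.248457

For Normal data with known variance σ², a Normal(μ₀, σ₀²) prior on μ is conjugate. Posterior precision = 1/σ₀² + n/σ²; posterior mean is the precision-weighted average of μ₀ and x̄.
σ₀² = 7.61² = 57.9121, σ² = 3.42² = 11.6964; σ² + n·σ₀² = 11.6964 + 5·57.9121 = 301.2569.
Posterior precision = 1/σ₀² + n/σ² = 1/57.9121 + 5/11.6964 = (σ² + n·σ₀²)/(σ₀²σ²) = 301.2569/(57.9121·11.6964); posterior variance σₙ² = σ₀²σ²/(σ² + n·σ₀²) = 57.9121·11.6964/301.2569 = 2.248457.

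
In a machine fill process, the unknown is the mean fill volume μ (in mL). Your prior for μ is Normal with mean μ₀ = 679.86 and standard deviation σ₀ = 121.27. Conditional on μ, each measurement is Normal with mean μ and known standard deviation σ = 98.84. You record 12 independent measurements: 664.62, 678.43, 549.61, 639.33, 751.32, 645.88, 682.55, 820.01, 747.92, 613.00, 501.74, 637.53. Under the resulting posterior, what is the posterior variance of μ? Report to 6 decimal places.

771.408773

For Normal data with known variance σ², a Normal(μ₀, σ₀²) prior on μ is conjugate. Posterior precision = 1/σ₀² + n/σ²; posterior mean is the precision-weighted average of μ₀ and x̄.
σ₀² = 121.27² = 14706.4129, σ² = 98.84² = 9769.3456; σ² + n·σ₀² = 9769.3456 + 12·14706.4129 = 186246.3004.
Posterior precision = 1/σ₀² + n/σ² = 1/14706.4129 + 12/9769.3456 = (σ² + n·σ₀²)/(σ₀²σ²) = 186246.3004/(14706.4129·9769.3456); posterior variance σₙ² = σ₀²σ²/(σ² + n·σ₀²) = 14706.4129·9769.3456/186246.3004 = 771.408773.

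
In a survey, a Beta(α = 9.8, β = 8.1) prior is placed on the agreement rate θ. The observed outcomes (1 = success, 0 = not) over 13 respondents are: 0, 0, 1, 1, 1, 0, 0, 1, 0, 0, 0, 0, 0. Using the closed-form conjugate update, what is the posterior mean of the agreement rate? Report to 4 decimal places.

The Beta prior is conjugate to a Binomial/Bernoulli likelihood; the update adds successes to α and failures to β.
Posterior: Beta(α+k, β+n−k) = Beta(9.8+4, 8.1+9) = Beta(13.8, 17.1).
Posterior mean = α/(α+β) = 13.8/30.9 = 0.4466.

0.4466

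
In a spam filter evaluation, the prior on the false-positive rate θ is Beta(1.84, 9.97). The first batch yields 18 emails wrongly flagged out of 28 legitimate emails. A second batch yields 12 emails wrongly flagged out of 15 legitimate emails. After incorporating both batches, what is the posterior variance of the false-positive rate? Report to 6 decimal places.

The Beta prior is conjugate to a Binomial/Bernoulli likelihood; the update adds successes to α and failures to β.
After batch 1: Beta(1.84+18, 9.97+10) = Beta(19.84, 19.97).
After batch 2: Beta(19.84+12, 19.97+3) = Beta(31.84, 22.97).
Var = αβ/((α+β)²(α+β+1)) = 31.84·22.97/(54.81²·55.81) = 0.004362.

0.004362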